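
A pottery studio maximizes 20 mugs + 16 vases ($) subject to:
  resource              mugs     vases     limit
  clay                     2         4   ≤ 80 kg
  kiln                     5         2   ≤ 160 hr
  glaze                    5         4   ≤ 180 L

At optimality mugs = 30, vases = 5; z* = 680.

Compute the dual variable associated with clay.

At the optimum: clay uses 80 of 80 (binding); kiln uses 160 of 160 (binding); glaze uses 170 of 180 (slack = 10).
Slack constraints have shadow price 0 (complementary slackness).
From A_Bᵀ y = c: 2·y_clay + 5·y_kiln = 20; 4·y_clay + 2·y_kiln = 16.
→ y_clay = 2.5 and y_kiln = 3.
Shadow price of clay = 2.5.

2.5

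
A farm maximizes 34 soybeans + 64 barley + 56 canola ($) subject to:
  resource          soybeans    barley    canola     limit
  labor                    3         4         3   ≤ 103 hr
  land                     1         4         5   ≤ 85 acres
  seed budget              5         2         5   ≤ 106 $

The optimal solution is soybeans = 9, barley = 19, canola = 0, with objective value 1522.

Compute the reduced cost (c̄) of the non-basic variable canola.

Binding: labor and land. Non-binding: seed budget (23 unused).
Since seed budget is not tight, its dual is 0.
The binding rows give the dual system: 3·y_labor + 1·y_land = 34 and 4·y_labor + 4·y_land = 64.
This yields shadow prices y_labor = 9, y_land = 7.
Reduced cost of canola: c₃ − yᵀa₃ = 56 − (9·3 + 7·5) = 56 − 62 = -6.

-6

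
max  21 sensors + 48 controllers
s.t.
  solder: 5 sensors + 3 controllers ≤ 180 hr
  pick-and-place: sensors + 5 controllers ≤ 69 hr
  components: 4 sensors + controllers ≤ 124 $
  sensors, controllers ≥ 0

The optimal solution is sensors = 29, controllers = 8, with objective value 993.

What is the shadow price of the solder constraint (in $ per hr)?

At the optimum: solder uses 169 of 180 (slack = 11); pick-and-place uses 69 of 69 (binding); components uses 124 of 124 (binding).
By complementary slackness, y = 0 for the non-binding constraint.
From A_Bᵀ y = c: 1·y_pick-and-place + 4·y_components = 21; 5·y_pick-and-place + 1·y_components = 48.
Solving: y_pick-and-place = 9, y_components = 3.
Shadow price of solder = 0.

0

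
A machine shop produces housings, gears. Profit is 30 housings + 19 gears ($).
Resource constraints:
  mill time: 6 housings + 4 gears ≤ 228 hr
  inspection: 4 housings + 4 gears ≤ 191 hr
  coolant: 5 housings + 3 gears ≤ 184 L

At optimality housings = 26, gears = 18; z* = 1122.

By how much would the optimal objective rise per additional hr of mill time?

Check each constraint at x*: mill time 228/228 (tight); inspection 176/191 (slack 15); coolant 184/184 (tight).
Since inspection is not tight, its dual is 0.
Dual feasibility on the basic columns requires 6·y_mill time + 5·y_coolant = 30, 4·y_mill time + 3·y_coolant = 19.
→ y_mill time = 2.5 and y_coolant = 3.
Shadow price of mill time = 2.5.

2.5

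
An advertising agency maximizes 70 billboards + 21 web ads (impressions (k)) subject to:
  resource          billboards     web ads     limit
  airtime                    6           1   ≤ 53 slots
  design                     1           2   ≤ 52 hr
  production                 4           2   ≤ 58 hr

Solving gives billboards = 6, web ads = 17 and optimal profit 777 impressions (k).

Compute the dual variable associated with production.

7

Check each constraint at x*: airtime 53/53 (tight); design 40/52 (slack 12); production 58/58 (tight).
Since design is not tight, its dual is 0.
From A_Bᵀ y = c: 6·y_airtime + 4·y_production = 70; 1·y_airtime + 2·y_production = 21.
Solving: y_airtime = 7, y_production = 7.
Shadow price of production = 7.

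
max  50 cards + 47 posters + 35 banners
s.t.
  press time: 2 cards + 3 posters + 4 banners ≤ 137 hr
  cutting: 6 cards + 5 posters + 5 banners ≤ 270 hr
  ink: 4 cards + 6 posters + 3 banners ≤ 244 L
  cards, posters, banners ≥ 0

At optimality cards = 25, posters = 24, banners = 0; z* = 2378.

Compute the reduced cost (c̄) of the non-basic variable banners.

Check each constraint at x*: press time 122/137 (slack 15); cutting 270/270 (tight); ink 244/244 (tight).
Since press time is not tight, its dual is 0.
From A_Bᵀ y = c: 6·y_cutting + 4·y_ink = 50; 5·y_cutting + 6·y_ink = 47.
→ y_cutting = 7 and y_ink = 2.
Reduced cost of banners: c₃ − yᵀa₃ = 35 − (7·5 + 2·3) = 35 − 41 = -6.

-6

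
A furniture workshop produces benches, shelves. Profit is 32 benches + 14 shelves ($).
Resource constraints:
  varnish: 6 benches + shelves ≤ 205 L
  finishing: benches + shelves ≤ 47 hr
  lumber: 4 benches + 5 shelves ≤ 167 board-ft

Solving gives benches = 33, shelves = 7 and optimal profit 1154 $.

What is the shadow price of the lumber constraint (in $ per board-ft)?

2

Binding: varnish and lumber. Non-binding: finishing (7 unused).
By complementary slackness, y = 0 for the non-binding constraint.
Dual feasibility on the basic columns requires 6·y_varnish + 4·y_lumber = 32, 1·y_varnish + 5·y_lumber = 14.
→ y_varnish = 4 and y_lumber = 2.
Shadow price of lumber = 2.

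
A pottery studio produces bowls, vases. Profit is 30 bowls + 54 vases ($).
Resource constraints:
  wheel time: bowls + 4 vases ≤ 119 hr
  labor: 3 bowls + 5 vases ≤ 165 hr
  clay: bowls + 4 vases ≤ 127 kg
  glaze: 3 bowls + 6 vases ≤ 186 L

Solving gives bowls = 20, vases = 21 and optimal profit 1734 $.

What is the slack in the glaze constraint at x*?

glaze used = 3·20 + 6·21 = 186; slack = 186 − 186 = 0.

0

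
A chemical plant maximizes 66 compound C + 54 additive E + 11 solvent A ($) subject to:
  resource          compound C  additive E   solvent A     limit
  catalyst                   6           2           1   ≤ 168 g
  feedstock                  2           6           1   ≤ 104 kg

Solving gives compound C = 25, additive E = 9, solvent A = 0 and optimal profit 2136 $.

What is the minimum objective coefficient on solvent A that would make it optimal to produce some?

15

At the optimum: catalyst uses 168 of 168 (binding); feedstock uses 104 of 104 (binding).
The binding rows give the dual system: 6·y_catalyst + 2·y_feedstock = 66 and 2·y_catalyst + 6·y_feedstock = 54.
Solving: y_catalyst = 9, y_feedstock = 6.
solvent A enters the basis when its profit ≥ yᵀa₃ = 9·1 + 6·1 = 15.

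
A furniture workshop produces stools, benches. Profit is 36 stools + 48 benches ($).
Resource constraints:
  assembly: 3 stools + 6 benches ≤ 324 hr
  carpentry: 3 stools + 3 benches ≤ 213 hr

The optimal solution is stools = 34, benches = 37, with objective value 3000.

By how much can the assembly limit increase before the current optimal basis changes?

102

Binding constraints: assembly, carpentry. The basis is B = [[3,6],[3,3]] with det -9.
Per unit increase in assembly, x* moves by d = (-0.3333, 0.3333).
The basis stays optimal until stools reaches 0; allowable increase = 102 hr.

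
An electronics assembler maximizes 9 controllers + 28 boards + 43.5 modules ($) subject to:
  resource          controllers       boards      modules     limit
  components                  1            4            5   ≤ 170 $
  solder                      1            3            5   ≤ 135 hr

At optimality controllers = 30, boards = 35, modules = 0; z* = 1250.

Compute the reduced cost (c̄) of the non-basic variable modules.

At the optimum: components uses 170 of 170 (binding); solder uses 135 of 135 (binding).
The binding rows give the dual system: 1·y_components + 1·y_solder = 9 and 4·y_components + 3·y_solder = 28.
Solving: y_components = 1, y_solder = 8.
Reduced cost of modules: c₃ − yᵀa₃ = 43.5 − (1·5 + 8·5) = 43.5 − 45 = -1.5.

-1.5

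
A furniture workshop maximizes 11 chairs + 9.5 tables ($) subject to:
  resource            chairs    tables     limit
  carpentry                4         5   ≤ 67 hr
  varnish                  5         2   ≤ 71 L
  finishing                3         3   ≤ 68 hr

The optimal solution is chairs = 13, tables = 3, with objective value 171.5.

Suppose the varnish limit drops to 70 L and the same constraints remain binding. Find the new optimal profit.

At the optimum: carpentry uses 67 of 67 (binding); varnish uses 71 of 71 (binding); finishing uses 48 of 68 (slack = 20).
By complementary slackness, y = 0 for the non-binding constraint.
From A_Bᵀ y = c: 4·y_carpentry + 5·y_varnish = 11; 5·y_carpentry + 2·y_varnish = 9.5.
This yields shadow prices y_carpentry = 1.5, y_varnish = 1.
Δz = y_varnish·Δb = 1 × (-1) = -1, so new z* = 171.5 − 1 = 170.5.

170.5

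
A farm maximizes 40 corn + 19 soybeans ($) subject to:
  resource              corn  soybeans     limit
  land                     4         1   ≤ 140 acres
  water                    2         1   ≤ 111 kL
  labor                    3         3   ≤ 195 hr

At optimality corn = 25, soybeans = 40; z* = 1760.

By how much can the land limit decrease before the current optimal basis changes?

Binding constraints: land, labor. The basis is B = [[4,1],[3,3]] with det 9.
Per unit decrease in land, x* moves by d = (-0.3333, 0.3333).
The basis stays optimal until corn reaches 0; allowable decrease = 75 acres.

75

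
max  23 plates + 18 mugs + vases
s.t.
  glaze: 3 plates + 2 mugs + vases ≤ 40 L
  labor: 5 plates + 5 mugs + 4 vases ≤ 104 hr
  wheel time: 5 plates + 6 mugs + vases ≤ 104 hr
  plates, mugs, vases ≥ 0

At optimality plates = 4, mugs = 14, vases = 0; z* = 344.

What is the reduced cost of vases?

Check each constraint at x*: glaze 40/40 (tight); labor 90/104 (slack 14); wheel time 104/104 (tight).
By complementary slackness, y = 0 for the non-binding constraint.
The binding rows give the dual system: 3·y_glaze + 5·y_wheel time = 23 and 2·y_glaze + 6·y_wheel time = 18.
This yields shadow prices y_glaze = 6, y_wheel time = 1.
Reduced cost of vases: c₃ − yᵀa₃ = 1 − (6·1 + 1·1) = 1 − 7 = -6.

-6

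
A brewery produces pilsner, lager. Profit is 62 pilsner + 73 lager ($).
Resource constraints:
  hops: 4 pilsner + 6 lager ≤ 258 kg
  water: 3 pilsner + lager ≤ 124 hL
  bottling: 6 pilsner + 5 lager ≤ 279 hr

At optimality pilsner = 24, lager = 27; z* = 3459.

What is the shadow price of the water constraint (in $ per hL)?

Check each constraint at x*: hops 258/258 (tight); water 99/124 (slack 25); bottling 279/279 (tight).
By complementary slackness, y = 0 for the non-binding constraint.
From A_Bᵀ y = c: 4·y_hops + 6·y_bottling = 62; 6·y_hops + 5·y_bottling = 73.
→ y_hops = 8 and y_bottling = 5.
Shadow price of water = 0.

0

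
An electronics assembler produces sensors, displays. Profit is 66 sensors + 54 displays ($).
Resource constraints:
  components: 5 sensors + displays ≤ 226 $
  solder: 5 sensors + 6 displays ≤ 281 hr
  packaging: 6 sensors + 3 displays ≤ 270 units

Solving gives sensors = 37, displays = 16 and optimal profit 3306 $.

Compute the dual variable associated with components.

Check each constraint at x*: components 201/226 (slack 25); solder 281/281 (tight); packaging 270/270 (tight).
Slack constraints have shadow price 0 (complementary slackness).
From A_Bᵀ y = c: 5·y_solder + 6·y_packaging = 66; 6·y_solder + 3·y_packaging = 54.
→ y_solder = 6 and y_packaging = 6.
Shadow price of components = 0.

0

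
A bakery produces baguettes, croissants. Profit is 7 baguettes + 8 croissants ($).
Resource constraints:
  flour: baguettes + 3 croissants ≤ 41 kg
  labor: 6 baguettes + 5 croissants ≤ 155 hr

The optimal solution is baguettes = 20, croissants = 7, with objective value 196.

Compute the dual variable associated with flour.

Both flour and labor are binding at x*.
The binding rows give the dual system: 1·y_flour + 6·y_labor = 7 and 3·y_flour + 5·y_labor = 8.
→ y_flour = 1 and y_labor = 1.
Shadow price of flour = 1.

1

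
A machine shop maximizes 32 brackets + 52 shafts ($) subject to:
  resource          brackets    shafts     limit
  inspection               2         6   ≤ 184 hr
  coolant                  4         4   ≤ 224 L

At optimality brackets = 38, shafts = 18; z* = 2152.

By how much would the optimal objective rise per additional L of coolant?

Both inspection and coolant are binding at x*.
Dual feasibility on the basic columns requires 2·y_inspection + 4·y_coolant = 32, 6·y_inspection + 4·y_coolant = 52.
→ y_inspection = 5 and y_coolant = 5.5.
Shadow price of coolant = 5.5.

5.5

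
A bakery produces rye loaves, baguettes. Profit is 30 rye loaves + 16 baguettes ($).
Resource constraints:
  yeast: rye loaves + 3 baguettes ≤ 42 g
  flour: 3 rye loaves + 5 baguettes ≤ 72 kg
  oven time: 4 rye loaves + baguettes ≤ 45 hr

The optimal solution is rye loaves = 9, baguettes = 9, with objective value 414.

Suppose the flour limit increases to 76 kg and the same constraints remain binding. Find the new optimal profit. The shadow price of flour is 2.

Δb = 4, so new z* = 414 + (2)·(4) = 414 + 8 = 422.

422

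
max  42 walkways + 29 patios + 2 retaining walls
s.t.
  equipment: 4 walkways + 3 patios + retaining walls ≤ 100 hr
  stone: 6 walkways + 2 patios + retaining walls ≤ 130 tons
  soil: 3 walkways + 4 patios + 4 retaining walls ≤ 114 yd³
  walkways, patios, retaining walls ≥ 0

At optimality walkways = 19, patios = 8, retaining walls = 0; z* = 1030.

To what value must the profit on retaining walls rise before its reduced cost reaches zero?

Check each constraint at x*: equipment 100/100 (tight); stone 130/130 (tight); soil 89/114 (slack 25).
Since soil is not tight, its dual is 0.
The binding rows give the dual system: 4·y_equipment + 6·y_stone = 42 and 3·y_equipment + 2·y_stone = 29.
Solving: y_equipment = 9, y_stone = 1.
retaining walls enters the basis when its profit ≥ yᵀa₃ = 9·1 + 1·1 = 10.

10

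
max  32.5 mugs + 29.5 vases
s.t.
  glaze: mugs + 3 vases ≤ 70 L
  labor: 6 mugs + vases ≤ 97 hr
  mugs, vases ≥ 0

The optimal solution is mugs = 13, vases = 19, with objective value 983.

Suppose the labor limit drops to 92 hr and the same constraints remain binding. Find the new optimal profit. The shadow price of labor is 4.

Δb = -5, so new z* = 983 + (4)·(-5) = 983 − 20 = 963.

963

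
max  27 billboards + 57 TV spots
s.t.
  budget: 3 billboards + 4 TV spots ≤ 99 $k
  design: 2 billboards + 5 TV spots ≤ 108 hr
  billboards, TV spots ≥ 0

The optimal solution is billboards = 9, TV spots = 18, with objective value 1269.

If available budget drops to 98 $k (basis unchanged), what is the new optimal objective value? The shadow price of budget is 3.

1266

Δb = -1, so new z* = 1269 + (3)·(-1) = 1269 − 3 = 1266.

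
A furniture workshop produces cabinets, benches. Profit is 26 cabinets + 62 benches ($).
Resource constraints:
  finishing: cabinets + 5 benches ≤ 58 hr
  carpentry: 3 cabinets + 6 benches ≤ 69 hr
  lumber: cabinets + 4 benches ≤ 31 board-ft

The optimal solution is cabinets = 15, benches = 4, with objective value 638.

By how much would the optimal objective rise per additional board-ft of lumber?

5

At the optimum: finishing uses 35 of 58 (slack = 23); carpentry uses 69 of 69 (binding); lumber uses 31 of 31 (binding).
By complementary slackness, y = 0 for the non-binding constraint.
Dual feasibility on the basic columns requires 3·y_carpentry + 1·y_lumber = 26, 6·y_carpentry + 4·y_lumber = 62.
This yields shadow prices y_carpentry = 7, y_lumber = 5.
Shadow price of lumber = 5.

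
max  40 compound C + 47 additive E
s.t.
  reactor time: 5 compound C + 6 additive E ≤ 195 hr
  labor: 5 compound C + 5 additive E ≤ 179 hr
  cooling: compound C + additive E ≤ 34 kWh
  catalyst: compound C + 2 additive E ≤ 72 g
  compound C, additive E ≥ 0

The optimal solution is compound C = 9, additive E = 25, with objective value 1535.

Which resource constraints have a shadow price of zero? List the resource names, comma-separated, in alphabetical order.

catalyst, labor

reactor time: 195/195 (binding)
labor: 170/179 (slack 9)
cooling: 34/34 (binding)
catalyst: 59/72 (slack 13)
By complementary slackness, a constraint with positive slack has shadow price 0 → catalyst, labor.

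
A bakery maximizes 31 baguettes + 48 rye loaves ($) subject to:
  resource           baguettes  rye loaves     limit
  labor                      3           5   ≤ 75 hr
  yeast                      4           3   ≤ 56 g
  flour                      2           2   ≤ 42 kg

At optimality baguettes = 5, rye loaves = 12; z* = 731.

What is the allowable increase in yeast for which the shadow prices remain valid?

Binding constraints: labor, yeast. The basis is B = [[3,5],[4,3]] with det -11.
Per unit increase in yeast, x* moves by d = (0.4545, -0.2727).
The basis stays optimal until flour becomes binding; allowable increase = 22 g.

22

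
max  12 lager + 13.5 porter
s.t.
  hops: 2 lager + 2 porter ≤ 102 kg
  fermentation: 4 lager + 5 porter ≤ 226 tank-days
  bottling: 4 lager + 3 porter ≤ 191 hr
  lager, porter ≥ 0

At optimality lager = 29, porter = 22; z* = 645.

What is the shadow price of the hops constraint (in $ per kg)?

At the optimum: hops uses 102 of 102 (binding); fermentation uses 226 of 226 (binding); bottling uses 182 of 191 (slack = 9).
By complementary slackness, y = 0 for the non-binding constraint.
Dual feasibility on the basic columns requires 2·y_hops + 4·y_fermentation = 12, 2·y_hops + 5·y_fermentation = 13.5.
Solving: y_hops = 3, y_fermentation = 1.5.
Shadow price of hops = 3.

3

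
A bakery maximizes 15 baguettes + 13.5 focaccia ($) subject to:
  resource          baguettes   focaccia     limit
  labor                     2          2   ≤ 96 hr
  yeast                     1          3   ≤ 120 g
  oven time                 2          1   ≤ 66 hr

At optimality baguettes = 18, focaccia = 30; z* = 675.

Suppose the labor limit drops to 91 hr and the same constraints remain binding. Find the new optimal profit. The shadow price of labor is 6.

Δb = -5, so new z* = 675 + (6)·(-5) = 675 − 30 = 645.

645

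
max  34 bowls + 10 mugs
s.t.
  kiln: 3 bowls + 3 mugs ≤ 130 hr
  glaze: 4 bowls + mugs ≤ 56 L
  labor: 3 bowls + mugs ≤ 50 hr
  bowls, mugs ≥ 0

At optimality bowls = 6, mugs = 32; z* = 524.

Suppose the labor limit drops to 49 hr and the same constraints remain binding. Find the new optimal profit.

518

Binding: glaze and labor. Non-binding: kiln (16 unused).
Slack constraints have shadow price 0 (complementary slackness).
The binding rows give the dual system: 4·y_glaze + 3·y_labor = 34 and 1·y_glaze + 1·y_labor = 10.
Solving: y_glaze = 4, y_labor = 6.
Δz = y_labor·Δb = 6 × (-1) = -6, so new z* = 524 − 6 = 518.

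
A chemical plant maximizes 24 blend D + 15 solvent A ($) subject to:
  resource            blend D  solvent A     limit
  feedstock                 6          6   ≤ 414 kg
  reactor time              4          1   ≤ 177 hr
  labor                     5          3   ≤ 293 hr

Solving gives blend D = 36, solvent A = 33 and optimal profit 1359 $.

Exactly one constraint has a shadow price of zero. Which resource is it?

feedstock: 414/414 (binding)
reactor time: 177/177 (binding)
labor: 279/293 (slack 14)
By complementary slackness, a constraint with positive slack has shadow price 0 → labor.

labor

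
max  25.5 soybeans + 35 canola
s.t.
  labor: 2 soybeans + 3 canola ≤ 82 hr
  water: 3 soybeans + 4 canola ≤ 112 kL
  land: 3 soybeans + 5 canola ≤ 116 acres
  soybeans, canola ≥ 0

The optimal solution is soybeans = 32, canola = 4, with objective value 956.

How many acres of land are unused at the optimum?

0

land used = 3·32 + 5·4 = 116; slack = 116 − 116 = 0.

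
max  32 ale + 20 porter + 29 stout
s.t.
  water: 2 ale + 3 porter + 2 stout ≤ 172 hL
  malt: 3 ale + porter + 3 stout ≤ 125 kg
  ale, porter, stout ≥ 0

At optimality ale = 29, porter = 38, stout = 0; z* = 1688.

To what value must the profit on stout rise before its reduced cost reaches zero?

32

Check each constraint at x*: water 172/172 (tight); malt 125/125 (tight).
From A_Bᵀ y = c: 2·y_water + 3·y_malt = 32; 3·y_water + 1·y_malt = 20.
This yields shadow prices y_water = 4, y_malt = 8.
stout enters the basis when its profit ≥ yᵀa₃ = 4·2 + 8·3 = 32.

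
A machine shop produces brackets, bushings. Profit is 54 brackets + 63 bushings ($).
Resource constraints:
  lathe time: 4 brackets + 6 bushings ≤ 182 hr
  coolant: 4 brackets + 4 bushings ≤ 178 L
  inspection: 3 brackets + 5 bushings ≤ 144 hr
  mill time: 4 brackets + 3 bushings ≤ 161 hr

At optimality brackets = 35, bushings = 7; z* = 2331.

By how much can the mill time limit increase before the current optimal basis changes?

Binding constraints: lathe time, mill time. The basis is B = [[4,6],[4,3]] with det -12.
Per unit increase in mill time, x* moves by d = (0.5, -0.3333).
The basis stays optimal until coolant becomes binding; allowable increase = 15 hr.

15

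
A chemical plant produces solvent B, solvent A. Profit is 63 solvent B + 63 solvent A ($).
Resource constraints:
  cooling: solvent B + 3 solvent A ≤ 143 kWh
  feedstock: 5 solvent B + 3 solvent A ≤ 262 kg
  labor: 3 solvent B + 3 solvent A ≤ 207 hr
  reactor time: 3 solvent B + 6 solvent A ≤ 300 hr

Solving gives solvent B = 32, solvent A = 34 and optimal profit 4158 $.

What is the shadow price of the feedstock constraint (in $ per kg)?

9

At the optimum: cooling uses 134 of 143 (slack = 9); feedstock uses 262 of 262 (binding); labor uses 198 of 207 (slack = 9); reactor time uses 300 of 300 (binding).
Since cooling, labor are not tight, their duals are 0.
The binding rows give the dual system: 5·y_feedstock + 3·y_reactor time = 63 and 3·y_feedstock + 6·y_reactor time = 63.
→ y_feedstock = 9 and y_reactor time = 6.
Shadow price of feedstock = 9.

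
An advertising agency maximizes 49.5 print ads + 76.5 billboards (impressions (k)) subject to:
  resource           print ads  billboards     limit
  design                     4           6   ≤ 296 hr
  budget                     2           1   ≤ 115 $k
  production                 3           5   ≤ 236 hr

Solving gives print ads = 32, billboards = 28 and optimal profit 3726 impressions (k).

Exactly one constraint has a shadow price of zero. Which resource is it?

design: 296/296 (binding)
budget: 92/115 (slack 23)
production: 236/236 (binding)
By complementary slackness, a constraint with positive slack has shadow price 0 → budget.

budget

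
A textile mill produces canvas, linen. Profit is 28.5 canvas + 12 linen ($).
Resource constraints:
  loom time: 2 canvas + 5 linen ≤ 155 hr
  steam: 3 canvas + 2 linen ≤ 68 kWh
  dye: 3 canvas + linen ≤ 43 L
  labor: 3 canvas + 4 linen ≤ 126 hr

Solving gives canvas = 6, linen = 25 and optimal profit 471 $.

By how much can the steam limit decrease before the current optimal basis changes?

25

Binding constraints: steam, dye. The basis is B = [[3,2],[3,1]] with det -3.
Per unit decrease in steam, x* moves by d = (0.3333, -1).
The basis stays optimal until linen reaches 0; allowable decrease = 25 kWh.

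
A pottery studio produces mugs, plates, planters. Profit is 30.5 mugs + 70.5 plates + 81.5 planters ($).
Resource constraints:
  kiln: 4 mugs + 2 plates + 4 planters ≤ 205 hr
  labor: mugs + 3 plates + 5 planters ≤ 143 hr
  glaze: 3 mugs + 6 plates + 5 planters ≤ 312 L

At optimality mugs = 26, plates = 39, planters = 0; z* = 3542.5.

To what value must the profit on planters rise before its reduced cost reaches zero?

82.5

Binding: labor and glaze. Non-binding: kiln (23 unused).
Since kiln is not tight, its dual is 0.
From A_Bᵀ y = c: 1·y_labor + 3·y_glaze = 30.5; 3·y_labor + 6·y_glaze = 70.5.
Solving: y_labor = 9.5, y_glaze = 7.
planters enters the basis when its profit ≥ yᵀa₃ = 9.5·5 + 7·5 = 82.5.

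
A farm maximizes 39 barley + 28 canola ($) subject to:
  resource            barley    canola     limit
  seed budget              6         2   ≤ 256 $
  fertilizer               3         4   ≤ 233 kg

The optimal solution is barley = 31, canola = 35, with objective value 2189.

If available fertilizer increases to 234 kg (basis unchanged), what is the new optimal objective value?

Both seed budget and fertilizer are binding at x*.
From A_Bᵀ y = c: 6·y_seed budget + 3·y_fertilizer = 39; 2·y_seed budget + 4·y_fertilizer = 28.
This yields shadow prices y_seed budget = 4, y_fertilizer = 5.
Δz = y_fertilizer·Δb = 5 × (1) = 5, so new z* = 2189 + 5 = 2194.

2194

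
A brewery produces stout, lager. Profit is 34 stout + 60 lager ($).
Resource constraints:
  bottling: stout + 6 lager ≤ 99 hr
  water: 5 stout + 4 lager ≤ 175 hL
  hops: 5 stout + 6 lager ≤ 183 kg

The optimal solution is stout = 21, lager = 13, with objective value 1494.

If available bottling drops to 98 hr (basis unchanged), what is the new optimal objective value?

Binding: bottling and hops. Non-binding: water (18 unused).
Since water is not tight, its dual is 0.
Dual feasibility on the basic columns requires 1·y_bottling + 5·y_hops = 34, 6·y_bottling + 6·y_hops = 60.
Solving: y_bottling = 4, y_hops = 6.
Δz = y_bottling·Δb = 4 × (-1) = -4, so new z* = 1494 − 4 = 1490.

1490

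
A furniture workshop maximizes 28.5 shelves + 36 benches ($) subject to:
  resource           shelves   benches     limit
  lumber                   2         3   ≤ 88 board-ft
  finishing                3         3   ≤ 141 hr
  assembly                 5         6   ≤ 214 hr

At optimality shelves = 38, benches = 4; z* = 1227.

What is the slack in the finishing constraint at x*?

finishing used = 3·38 + 3·4 = 126; slack = 141 − 126 = 15.

15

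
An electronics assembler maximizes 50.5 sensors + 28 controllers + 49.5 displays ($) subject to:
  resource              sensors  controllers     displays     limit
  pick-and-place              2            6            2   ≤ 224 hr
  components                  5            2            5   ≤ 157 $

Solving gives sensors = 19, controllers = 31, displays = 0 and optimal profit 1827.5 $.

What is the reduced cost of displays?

At the optimum: pick-and-place uses 224 of 224 (binding); components uses 157 of 157 (binding).
The binding rows give the dual system: 2·y_pick-and-place + 5·y_components = 50.5 and 6·y_pick-and-place + 2·y_components = 28.
This yields shadow prices y_pick-and-place = 1.5, y_components = 9.5.
Reduced cost of displays: c₃ − yᵀa₃ = 49.5 − (1.5·2 + 9.5·5) = 49.5 − 50.5 = -1.

-1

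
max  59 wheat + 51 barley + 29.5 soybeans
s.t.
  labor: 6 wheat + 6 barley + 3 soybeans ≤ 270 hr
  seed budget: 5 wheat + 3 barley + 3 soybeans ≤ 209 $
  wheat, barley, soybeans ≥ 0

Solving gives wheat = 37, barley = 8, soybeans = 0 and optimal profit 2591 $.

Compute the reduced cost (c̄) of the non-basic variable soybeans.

Both labor and seed budget are binding at x*.
Dual feasibility on the basic columns requires 6·y_labor + 5·y_seed budget = 59, 6·y_labor + 3·y_seed budget = 51.
Solving: y_labor = 6.5, y_seed budget = 4.
Reduced cost of soybeans: c₃ − yᵀa₃ = 29.5 − (6.5·3 + 4·3) = 29.5 − 31.5 = -2.

-2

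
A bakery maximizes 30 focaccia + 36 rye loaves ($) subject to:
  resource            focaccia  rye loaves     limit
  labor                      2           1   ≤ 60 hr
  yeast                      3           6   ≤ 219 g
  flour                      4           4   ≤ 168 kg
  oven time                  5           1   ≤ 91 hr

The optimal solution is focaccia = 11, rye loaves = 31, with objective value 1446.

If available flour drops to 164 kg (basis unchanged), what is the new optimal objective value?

1422

Binding: yeast and flour. Non-binding: labor (7 unused), oven time (5 unused).
Slack constraints have shadow price 0 (complementary slackness).
Dual feasibility on the basic columns requires 3·y_yeast + 4·y_flour = 30, 6·y_yeast + 4·y_flour = 36.
Solving: y_yeast = 2, y_flour = 6.
Δz = y_flour·Δb = 6 × (-4) = -24, so new z* = 1446 − 24 = 1422.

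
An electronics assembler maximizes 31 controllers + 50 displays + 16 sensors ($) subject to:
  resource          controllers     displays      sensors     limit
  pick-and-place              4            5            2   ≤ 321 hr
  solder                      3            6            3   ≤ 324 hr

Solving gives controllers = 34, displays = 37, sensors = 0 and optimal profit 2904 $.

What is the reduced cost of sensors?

Both pick-and-place and solder are binding at x*.
The binding rows give the dual system: 4·y_pick-and-place + 3·y_solder = 31 and 5·y_pick-and-place + 6·y_solder = 50.
This yields shadow prices y_pick-and-place = 4, y_solder = 5.
Reduced cost of sensors: c₃ − yᵀa₃ = 16 − (4·2 + 5·3) = 16 − 23 = -7.

-7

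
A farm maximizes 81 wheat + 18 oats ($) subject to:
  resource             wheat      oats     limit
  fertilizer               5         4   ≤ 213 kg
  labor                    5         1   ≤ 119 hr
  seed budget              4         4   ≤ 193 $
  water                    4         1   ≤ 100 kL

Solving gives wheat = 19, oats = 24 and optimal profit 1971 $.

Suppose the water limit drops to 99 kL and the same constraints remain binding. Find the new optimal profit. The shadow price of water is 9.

Δb = -1, so new z* = 1971 + (9)·(-1) = 1971 − 9 = 1962.

1962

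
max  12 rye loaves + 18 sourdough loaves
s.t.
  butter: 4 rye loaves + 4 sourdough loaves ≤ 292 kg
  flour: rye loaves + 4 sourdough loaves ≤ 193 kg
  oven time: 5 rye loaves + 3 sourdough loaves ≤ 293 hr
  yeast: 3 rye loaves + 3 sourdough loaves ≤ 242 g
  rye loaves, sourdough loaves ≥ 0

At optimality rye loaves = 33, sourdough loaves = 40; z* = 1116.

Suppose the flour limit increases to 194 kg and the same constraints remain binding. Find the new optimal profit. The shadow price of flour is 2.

Δb = 1, so new z* = 1116 + (2)·(1) = 1116 + 2 = 1118.

1118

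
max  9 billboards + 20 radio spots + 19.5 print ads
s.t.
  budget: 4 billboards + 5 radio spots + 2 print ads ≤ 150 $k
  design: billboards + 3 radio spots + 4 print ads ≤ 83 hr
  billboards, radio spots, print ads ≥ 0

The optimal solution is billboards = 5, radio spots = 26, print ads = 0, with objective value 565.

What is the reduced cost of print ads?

-2.5

Check each constraint at x*: budget 150/150 (tight); design 83/83 (tight).
The binding rows give the dual system: 4·y_budget + 1·y_design = 9 and 5·y_budget + 3·y_design = 20.
Solving: y_budget = 1, y_design = 5.
Reduced cost of print ads: c₃ − yᵀa₃ = 19.5 − (1·2 + 5·4) = 19.5 − 22 = -2.5.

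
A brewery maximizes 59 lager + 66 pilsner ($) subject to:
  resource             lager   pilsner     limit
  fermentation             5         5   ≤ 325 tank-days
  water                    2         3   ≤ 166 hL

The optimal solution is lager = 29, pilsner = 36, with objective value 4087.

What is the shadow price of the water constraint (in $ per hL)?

At the optimum: fermentation uses 325 of 325 (binding); water uses 166 of 166 (binding).
From A_Bᵀ y = c: 5·y_fermentation + 2·y_water = 59; 5·y_fermentation + 3·y_water = 66.
Solving: y_fermentation = 9, y_water = 7.
Shadow price of water = 7.

7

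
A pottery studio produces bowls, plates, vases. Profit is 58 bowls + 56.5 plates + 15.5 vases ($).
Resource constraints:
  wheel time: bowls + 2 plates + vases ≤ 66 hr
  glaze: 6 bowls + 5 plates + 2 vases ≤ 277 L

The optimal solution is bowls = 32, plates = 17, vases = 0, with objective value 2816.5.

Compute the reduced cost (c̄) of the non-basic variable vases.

Both wheel time and glaze are binding at x*.
The binding rows give the dual system: 1·y_wheel time + 6·y_glaze = 58 and 2·y_wheel time + 5·y_glaze = 56.5.
This yields shadow prices y_wheel time = 7, y_glaze = 8.5.
Reduced cost of vases: c₃ − yᵀa₃ = 15.5 − (7·1 + 8.5·2) = 15.5 − 24 = -8.5.

-8.5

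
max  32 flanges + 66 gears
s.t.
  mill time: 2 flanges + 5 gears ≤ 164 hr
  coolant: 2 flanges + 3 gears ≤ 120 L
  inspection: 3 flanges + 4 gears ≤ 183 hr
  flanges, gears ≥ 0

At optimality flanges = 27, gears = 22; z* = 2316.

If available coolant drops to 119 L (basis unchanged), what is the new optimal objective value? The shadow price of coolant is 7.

Δb = -1, so new z* = 2316 + (7)·(-1) = 2316 − 7 = 2309.

2309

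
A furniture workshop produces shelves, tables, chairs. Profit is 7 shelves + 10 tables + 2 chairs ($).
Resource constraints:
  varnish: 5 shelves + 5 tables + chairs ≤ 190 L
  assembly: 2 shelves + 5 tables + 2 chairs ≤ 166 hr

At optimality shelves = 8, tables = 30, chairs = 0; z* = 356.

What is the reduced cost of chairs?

-1

Both varnish and assembly are binding at x*.
The binding rows give the dual system: 5·y_varnish + 2·y_assembly = 7 and 5·y_varnish + 5·y_assembly = 10.
This yields shadow prices y_varnish = 1, y_assembly = 1.
Reduced cost of chairs: c₃ − yᵀa₃ = 2 − (1·1 + 1·2) = 2 − 3 = -1.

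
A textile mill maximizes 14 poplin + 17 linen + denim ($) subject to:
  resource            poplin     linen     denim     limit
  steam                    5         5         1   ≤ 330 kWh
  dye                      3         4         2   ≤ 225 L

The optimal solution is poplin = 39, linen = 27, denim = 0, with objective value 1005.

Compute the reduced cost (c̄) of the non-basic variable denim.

-6

Check each constraint at x*: steam 330/330 (tight); dye 225/225 (tight).
Dual feasibility on the basic columns requires 5·y_steam + 3·y_dye = 14, 5·y_steam + 4·y_dye = 17.
This yields shadow prices y_steam = 1, y_dye = 3.
Reduced cost of denim: c₃ − yᵀa₃ = 1 − (1·1 + 3·2) = 1 − 7 = -6.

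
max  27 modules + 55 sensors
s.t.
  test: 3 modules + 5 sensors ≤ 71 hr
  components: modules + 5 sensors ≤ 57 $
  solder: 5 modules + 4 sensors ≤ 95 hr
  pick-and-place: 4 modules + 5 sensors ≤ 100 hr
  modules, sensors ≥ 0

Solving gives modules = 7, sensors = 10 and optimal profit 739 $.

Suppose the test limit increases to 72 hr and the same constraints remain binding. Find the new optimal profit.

Binding: test and components. Non-binding: solder (20 unused), pick-and-place (22 unused).
By complementary slackness, y = 0 for the non-binding constraints.
The binding rows give the dual system: 3·y_test + 1·y_components = 27 and 5·y_test + 5·y_components = 55.
→ y_test = 8 and y_components = 3.
Δz = y_test·Δb = 8 × (1) = 8, so new z* = 739 + 8 = 747.

747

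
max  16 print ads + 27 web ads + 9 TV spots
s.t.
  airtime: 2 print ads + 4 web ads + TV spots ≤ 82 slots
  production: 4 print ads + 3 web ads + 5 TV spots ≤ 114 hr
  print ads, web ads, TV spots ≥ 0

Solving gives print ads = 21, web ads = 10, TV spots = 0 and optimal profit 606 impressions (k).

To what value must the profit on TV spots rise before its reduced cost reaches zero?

At the optimum: airtime uses 82 of 82 (binding); production uses 114 of 114 (binding).
The binding rows give the dual system: 2·y_airtime + 4·y_production = 16 and 4·y_airtime + 3·y_production = 27.
This yields shadow prices y_airtime = 6, y_production = 1.
TV spots enters the basis when its profit ≥ yᵀa₃ = 6·1 + 1·5 = 11.

11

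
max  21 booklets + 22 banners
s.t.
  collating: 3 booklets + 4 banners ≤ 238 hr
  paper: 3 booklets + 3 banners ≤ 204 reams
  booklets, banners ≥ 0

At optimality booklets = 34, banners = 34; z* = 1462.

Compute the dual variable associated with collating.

1

At the optimum: collating uses 238 of 238 (binding); paper uses 204 of 204 (binding).
The binding rows give the dual system: 3·y_collating + 3·y_paper = 21 and 4·y_collating + 3·y_paper = 22.
This yields shadow prices y_collating = 1, y_paper = 6.
Shadow price of collating = 1.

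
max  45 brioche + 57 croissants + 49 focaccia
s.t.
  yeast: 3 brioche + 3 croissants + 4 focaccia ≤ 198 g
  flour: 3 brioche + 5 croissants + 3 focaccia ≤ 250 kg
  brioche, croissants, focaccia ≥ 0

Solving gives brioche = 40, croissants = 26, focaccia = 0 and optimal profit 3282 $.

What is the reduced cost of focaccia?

At the optimum: yeast uses 198 of 198 (binding); flour uses 250 of 250 (binding).
Dual feasibility on the basic columns requires 3·y_yeast + 3·y_flour = 45, 3·y_yeast + 5·y_flour = 57.
→ y_yeast = 9 and y_flour = 6.
Reduced cost of focaccia: c₃ − yᵀa₃ = 49 − (9·4 + 6·3) = 49 − 54 = -5.

-5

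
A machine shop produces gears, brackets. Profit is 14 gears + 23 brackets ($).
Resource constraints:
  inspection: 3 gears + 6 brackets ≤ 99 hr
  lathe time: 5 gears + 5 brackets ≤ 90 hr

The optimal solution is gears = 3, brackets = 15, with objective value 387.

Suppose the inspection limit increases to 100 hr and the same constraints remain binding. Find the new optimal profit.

390

At the optimum: inspection uses 99 of 99 (binding); lathe time uses 90 of 90 (binding).
From A_Bᵀ y = c: 3·y_inspection + 5·y_lathe time = 14; 6·y_inspection + 5·y_lathe time = 23.
Solving: y_inspection = 3, y_lathe time = 1.
Δz = y_inspection·Δb = 3 × (1) = 3, so new z* = 387 + 3 = 390.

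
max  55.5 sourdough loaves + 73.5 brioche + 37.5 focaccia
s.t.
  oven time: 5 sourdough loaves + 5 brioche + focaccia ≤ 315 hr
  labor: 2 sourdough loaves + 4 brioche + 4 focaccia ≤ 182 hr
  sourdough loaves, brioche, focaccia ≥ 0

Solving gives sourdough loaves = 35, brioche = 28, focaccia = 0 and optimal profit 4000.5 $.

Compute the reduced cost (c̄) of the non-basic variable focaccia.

-6

At the optimum: oven time uses 315 of 315 (binding); labor uses 182 of 182 (binding).
From A_Bᵀ y = c: 5·y_oven time + 2·y_labor = 55.5; 5·y_oven time + 4·y_labor = 73.5.
→ y_oven time = 7.5 and y_labor = 9.
Reduced cost of focaccia: c₃ − yᵀa₃ = 37.5 − (7.5·1 + 9·4) = 37.5 − 43.5 = -6.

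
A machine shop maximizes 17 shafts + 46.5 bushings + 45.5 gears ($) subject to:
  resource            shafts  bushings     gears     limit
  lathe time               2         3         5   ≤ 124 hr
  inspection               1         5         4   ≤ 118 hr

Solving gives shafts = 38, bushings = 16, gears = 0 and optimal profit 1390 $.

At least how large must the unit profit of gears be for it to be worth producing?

At the optimum: lathe time uses 124 of 124 (binding); inspection uses 118 of 118 (binding).
From A_Bᵀ y = c: 2·y_lathe time + 1·y_inspection = 17; 3·y_lathe time + 5·y_inspection = 46.5.
→ y_lathe time = 5.5 and y_inspection = 6.
gears enters the basis when its profit ≥ yᵀa₃ = 5.5·5 + 6·4 = 51.5.

51.5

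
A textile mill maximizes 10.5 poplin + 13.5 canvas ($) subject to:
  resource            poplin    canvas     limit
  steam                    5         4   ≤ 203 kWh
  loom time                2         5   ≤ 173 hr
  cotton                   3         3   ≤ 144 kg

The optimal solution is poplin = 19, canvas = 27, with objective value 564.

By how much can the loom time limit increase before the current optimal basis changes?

34

Binding constraints: steam, loom time. The basis is B = [[5,4],[2,5]] with det 17.
Per unit increase in loom time, x* moves by d = (-0.2353, 0.2941).
The basis stays optimal until cotton becomes binding; allowable increase = 34 hr.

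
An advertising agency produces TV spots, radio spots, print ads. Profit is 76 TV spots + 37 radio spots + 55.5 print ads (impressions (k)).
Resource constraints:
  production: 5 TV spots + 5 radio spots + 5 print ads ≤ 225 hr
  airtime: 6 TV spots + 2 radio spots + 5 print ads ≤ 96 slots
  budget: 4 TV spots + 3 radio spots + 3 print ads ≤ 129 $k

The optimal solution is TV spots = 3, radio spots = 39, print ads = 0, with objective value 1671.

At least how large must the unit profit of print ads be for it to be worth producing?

61

At the optimum: production uses 210 of 225 (slack = 15); airtime uses 96 of 96 (binding); budget uses 129 of 129 (binding).
By complementary slackness, y = 0 for the non-binding constraint.
Dual feasibility on the basic columns requires 6·y_airtime + 4·y_budget = 76, 2·y_airtime + 3·y_budget = 37.
This yields shadow prices y_airtime = 8, y_budget = 7.
print ads enters the basis when its profit ≥ yᵀa₃ = 8·5 + 7·3 = 61.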